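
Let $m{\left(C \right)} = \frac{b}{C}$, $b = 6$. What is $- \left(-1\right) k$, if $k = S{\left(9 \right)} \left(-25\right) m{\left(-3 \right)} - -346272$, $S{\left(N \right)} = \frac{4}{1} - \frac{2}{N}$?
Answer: $\frac{3118148}{9} \approx 3.4646 \cdot 10^{5}$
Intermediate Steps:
$S{\left(N \right)} = 4 - \frac{2}{N}$ ($S{\left(N \right)} = 4 \cdot 1 - \frac{2}{N} = 4 - \frac{2}{N}$)
$m{\left(C \right)} = \frac{6}{C}$
$k = \frac{3118148}{9}$ ($k = \left(4 - \frac{2}{9}\right) \left(-25\right) \frac{6}{-3} - -346272 = \left(4 - \frac{2}{9}\right) \left(-25\right) 6 \left(- \frac{1}{3}\right) + 346272 = \left(4 - \frac{2}{9}\right) \left(-25\right) \left(-2\right) + 346272 = \frac{34}{9} \left(-25\right) \left(-2\right) + 346272 = \left(- \frac{850}{9}\right) \left(-2\right) + 346272 = \frac{1700}{9} + 346272 = \frac{3118148}{9} \approx 3.4646 \cdot 10^{5}$)
$- \left(-1\right) k = - \frac{\left(-1\right) 3118148}{9} = \left(-1\right) \left(- \frac{3118148}{9}\right) = \frac{3118148}{9}$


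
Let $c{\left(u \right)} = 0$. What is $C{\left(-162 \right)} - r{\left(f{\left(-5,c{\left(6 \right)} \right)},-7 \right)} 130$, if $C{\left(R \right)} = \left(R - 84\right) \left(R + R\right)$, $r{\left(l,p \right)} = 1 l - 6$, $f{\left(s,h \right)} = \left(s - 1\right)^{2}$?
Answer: $75804$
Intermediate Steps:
$f{\left(s,h \right)} = \left(-1 + s\right)^{2}$
$r{\left(l,p \right)} = -6 + l$ ($r{\left(l,p \right)} = l - 6 = -6 + l$)
$C{\left(R \right)} = 2 R \left(-84 + R\right)$ ($C{\left(R \right)} = \left(-84 + R\right) 2 R = 2 R \left(-84 + R\right)$)
$C{\left(-162 \right)} - r{\left(f{\left(-5,c{\left(6 \right)} \right)},-7 \right)} 130 = 2 \left(-162\right) \left(-84 - 162\right) - \left(-6 + \left(-1 - 5\right)^{2}\right) 130 = 2 \left(-162\right) \left(-246\right) - \left(-6 + \left(-6\right)^{2}\right) 130 = 79704 - \left(-6 + 36\right) 130 = 79704 - 30 \cdot 130 = 79704 - 3900 = 75804$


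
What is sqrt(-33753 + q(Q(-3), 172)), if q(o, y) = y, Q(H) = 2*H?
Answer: I*sqrt(33581) ≈ 183.25*I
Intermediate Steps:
sqrt(-33753 + q(Q(-3), 172)) = sqrt(-33753 + 172) = sqrt(-33581) = I*sqrt(33581)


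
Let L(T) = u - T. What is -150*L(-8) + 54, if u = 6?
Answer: -2046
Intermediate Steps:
L(T) = 6 - T
-150*L(-8) + 54 = -150*(6 - 1*(-8)) + 54 = -150*(6 + 8) + 54 = -150*14 + 54 = -2100 + 54 = -2046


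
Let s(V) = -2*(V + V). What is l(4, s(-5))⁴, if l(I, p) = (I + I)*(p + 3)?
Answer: 1146228736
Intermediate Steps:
s(V) = -4*V
l(I, p) = 2*I*(3 + p) (l(I, p) = (2*I)*(3 + p) = 2*I*(3 + p))
l(4, s(-5))⁴ = (2*4*(3 - 4*(-5)))⁴ = (2*4*(3 + 20))⁴ = (2*4*23)⁴ = 184⁴ = 1146228736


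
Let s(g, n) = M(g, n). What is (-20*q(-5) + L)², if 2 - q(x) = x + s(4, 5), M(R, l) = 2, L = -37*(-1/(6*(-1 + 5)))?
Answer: 5583769/576 ≈ 9694.0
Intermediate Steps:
L = 37/24 (L = -37/((-6*4)) = -37/(-24) = -37*(-1/24) = 37/24 ≈ 1.5417)
s(g, n) = 2
q(x) = -x (q(x) = 2 - (x + 2) = 2 - (2 + x) = 2 + (-2 - x) = -x)
(-20*q(-5) + L)² = (-(-20)*(-5) + 37/24)² = (-20*5 + 37/24)² = (-100 + 37/24)² = (-2363/24)² = 5583769/576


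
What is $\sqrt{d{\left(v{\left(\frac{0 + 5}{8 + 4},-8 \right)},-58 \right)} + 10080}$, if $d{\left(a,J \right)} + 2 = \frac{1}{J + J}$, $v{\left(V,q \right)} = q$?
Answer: $\frac{\sqrt{33902363}}{58} \approx 100.39$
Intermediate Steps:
$d{\left(a,J \right)} = -2 + \frac{1}{2 J}$ ($d{\left(a,J \right)} = -2 + \frac{1}{J + J} = -2 + \frac{1}{2 J}$)
$\sqrt{d{\left(v{\left(\frac{0 + 5}{8 + 4},-8 \right)},-58 \right)} + 10080} = \sqrt{\left(-2 + \frac{1}{2 \left(-58\right)}\right) + 10080} = \sqrt{\left(-2 + \frac{1}{2} \left(- \frac{1}{58}\right)\right) + 10080} = \sqrt{\left(-2 - \frac{1}{116}\right) + 10080} = \sqrt{- \frac{233}{116} + 10080} = \sqrt{\frac{1169047}{116}} = \frac{\sqrt{33902363}}{58}$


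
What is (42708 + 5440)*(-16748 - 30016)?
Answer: -2251593072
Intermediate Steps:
(42708 + 5440)*(-16748 - 30016) = 48148*(-46764) = -2251593072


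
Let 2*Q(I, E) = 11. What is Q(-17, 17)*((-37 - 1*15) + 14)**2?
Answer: 7942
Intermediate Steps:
Q(I, E) = 11/2 (Q(I, E) = (1/2)*11 = 11/2)
Q(-17, 17)*((-37 - 1*15) + 14)**2 = 11*((-37 - 1*15) + 14)**2/2 = 11*((-37 - 15) + 14)**2/2 = 11*(-52 + 14)**2/2 = (11/2)*(-38)**2 = (11/2)*1444 = 7942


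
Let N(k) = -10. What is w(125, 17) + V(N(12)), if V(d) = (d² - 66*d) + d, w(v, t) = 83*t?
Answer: 2161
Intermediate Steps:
V(d) = d² - 65*d
w(125, 17) + V(N(12)) = 83*17 - 10*(-65 - 10) = 1411 - 10*(-75) = 1411 + 750 = 2161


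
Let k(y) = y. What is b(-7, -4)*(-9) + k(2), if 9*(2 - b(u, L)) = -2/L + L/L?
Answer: -29/2 ≈ -14.500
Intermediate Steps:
b(u, L) = 17/9 + 2/(9*L) (b(u, L) = 2 - (-2/L + L/L)/9 = 2 - (-2/L + 1)/9 = 2 - (1 - 2/L)/9 = 2 + (-⅑ + 2/(9*L)) = 17/9 + 2/(9*L))
b(-7, -4)*(-9) + k(2) = ((⅑)*(2 + 17*(-4))/(-4))*(-9) + 2 = ((⅑)*(-¼)*(2 - 68))*(-9) + 2 = ((⅑)*(-¼)*(-66))*(-9) + 2 = (11/6)*(-9) + 2 = -33/2 + 2 = -29/2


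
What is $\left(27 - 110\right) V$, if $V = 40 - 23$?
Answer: $-1411$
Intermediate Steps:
$V = 17$
$\left(27 - 110\right) V = \left(27 - 110\right) 17 = \left(-83\right) 17 = -1411$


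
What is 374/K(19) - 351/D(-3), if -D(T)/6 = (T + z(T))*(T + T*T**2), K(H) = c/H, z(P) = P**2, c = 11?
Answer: 25827/40 ≈ 645.67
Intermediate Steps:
K(H) = 11/H
D(T) = -6*(T + T**2)*(T + T**3) (D(T) = -6*(T + T**2)*(T + T*T**2) = -6*(T + T**2)*(T + T**3))
374/K(19) - 351/D(-3) = 374/((11/19)) - 351*(-1/(54*(1 - 3 + (-3)**2 + (-3)**3))) = 374/((11*(1/19))) - 351*(-1/(54*(1 - 3 + 9 - 27))) = 374/(11/19) - 351/((-6*9*(-20))) = 374*(19/11) - 351/1080 = 646 - 351*1/1080 = 646 - 13/40 = 25827/40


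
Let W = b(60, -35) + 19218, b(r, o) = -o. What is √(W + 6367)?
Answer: 2*√6405 ≈ 160.06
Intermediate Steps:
W = 19253 (W = -1*(-35) + 19218 = 35 + 19218 = 19253)
√(W + 6367) = √(19253 + 6367) = √25620 = 2*√6405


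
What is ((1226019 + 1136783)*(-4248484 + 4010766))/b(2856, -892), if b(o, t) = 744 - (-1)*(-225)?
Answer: -561680565836/519 ≈ -1.0822e+9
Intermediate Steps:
b(o, t) = 519 (b(o, t) = 744 - 1*225 = 744 - 225 = 519)
((1226019 + 1136783)*(-4248484 + 4010766))/b(2856, -892) = ((1226019 + 1136783)*(-4248484 + 4010766))/519 = (2362802*(-237718))*(1/519) = -561680565836*1/519 = -561680565836/519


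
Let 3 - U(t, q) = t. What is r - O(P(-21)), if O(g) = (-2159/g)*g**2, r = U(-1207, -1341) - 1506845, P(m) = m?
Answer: -1550974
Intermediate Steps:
U(t, q) = 3 - t
r = -1505635 (r = (3 - 1*(-1207)) - 1506845 = (3 + 1207) - 1506845 = 1210 - 1506845 = -1505635)
O(g) = -2159*g
r - O(P(-21)) = -1505635 - (-2159)*(-21) = -1505635 - 1*45339 = -1505635 - 45339 = -1550974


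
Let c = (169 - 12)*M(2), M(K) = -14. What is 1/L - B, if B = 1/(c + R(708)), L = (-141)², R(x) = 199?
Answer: 21880/39742119 ≈ 0.00055055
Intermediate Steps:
L = 19881
c = -2198 (c = (169 - 12)*(-14) = 157*(-14) = -2198)
B = -1/1999 (B = 1/(-2198 + 199) = 1/(-1999) = -1/1999 ≈ -0.00050025)
1/L - B = 1/19881 - 1*(-1/1999) = 1/19881 + 1/1999 = 21880/39742119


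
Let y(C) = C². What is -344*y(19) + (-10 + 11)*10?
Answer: -124174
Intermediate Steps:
-344*y(19) + (-10 + 11)*10 = -344*19² + (-10 + 11)*10 = -344*361 + 1*10 = -124184 + 10 = -124174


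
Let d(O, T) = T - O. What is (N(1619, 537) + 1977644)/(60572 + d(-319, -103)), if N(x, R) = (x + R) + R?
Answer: 1980337/60788 ≈ 32.578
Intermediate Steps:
N(x, R) = x + 2*R (N(x, R) = (R + x) + R = x + 2*R)
(N(1619, 537) + 1977644)/(60572 + d(-319, -103)) = ((1619 + 2*537) + 1977644)/(60572 + (-103 - 1*(-319))) = ((1619 + 1074) + 1977644)/(60572 + (-103 + 319)) = (2693 + 1977644)/(60572 + 216) = 1980337/60788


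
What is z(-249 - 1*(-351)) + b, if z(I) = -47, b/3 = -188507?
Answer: -565568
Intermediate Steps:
b = -565521 (b = 3*(-188507) = -565521)
z(-249 - 1*(-351)) + b = -47 - 565521 = -565568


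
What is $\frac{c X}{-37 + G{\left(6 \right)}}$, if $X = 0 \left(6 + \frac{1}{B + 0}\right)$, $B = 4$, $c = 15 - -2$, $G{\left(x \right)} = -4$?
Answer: $0$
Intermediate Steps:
$c = 17$ ($c = 15 + 2 = 17$)
$X = 0$ ($X = 0 \left(6 + \frac{1}{4 + 0}\right) = 0 \left(6 + \frac{1}{4}\right) = 0 \cdot \frac{25}{4} = 0$)
$\frac{c X}{-37 + G{\left(6 \right)}} = \frac{17 \cdot 0}{-37 - 4} = \frac{0}{-41} = 0 \left(- \frac{1}{41}\right) = 0$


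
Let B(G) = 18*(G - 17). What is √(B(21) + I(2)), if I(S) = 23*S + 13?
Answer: √131 ≈ 11.446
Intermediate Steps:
B(G) = -306 + 18*G (B(G) = 18*(-17 + G) = -306 + 18*G)
I(S) = 13 + 23*S
√(B(21) + I(2)) = √((-306 + 18*21) + (13 + 23*2)) = √((-306 + 378) + (13 + 46)) = √(72 + 59) = √131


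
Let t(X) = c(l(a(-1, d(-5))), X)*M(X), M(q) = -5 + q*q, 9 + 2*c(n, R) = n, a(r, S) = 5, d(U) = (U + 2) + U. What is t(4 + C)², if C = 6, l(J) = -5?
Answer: 442225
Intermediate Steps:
d(U) = 2 + 2*U (d(U) = (2 + U) + U = 2 + 2*U)
c(n, R) = -9/2 + n/2
M(q) = -5 + q²
t(X) = 35 - 7*X² (t(X) = (-9/2 + (½)*(-5))*(-5 + X²) = (-9/2 - 5/2)*(-5 + X²) = -7*(-5 + X²) = 35 - 7*X²)
t(4 + C)² = (35 - 7*(4 + 6)²)² = (35 - 7*10²)² = (35 - 7*100)² = (35 - 700)² = (-665)² = 442225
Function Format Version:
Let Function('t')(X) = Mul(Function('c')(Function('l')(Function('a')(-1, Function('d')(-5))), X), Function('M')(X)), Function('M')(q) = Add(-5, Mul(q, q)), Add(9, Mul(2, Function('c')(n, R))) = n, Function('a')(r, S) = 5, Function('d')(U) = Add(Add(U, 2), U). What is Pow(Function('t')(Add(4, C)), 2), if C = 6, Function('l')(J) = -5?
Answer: 442225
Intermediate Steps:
Function('d')(U) = Add(2, Mul(2, U)) (Function('d')(U) = Add(Add(2, U), U) = Add(2, Mul(2, U)))
Function('c')(n, R) = Add(Rational(-9, 2), Mul(Rational(1, 2), n))
Function('M')(q) = Add(-5, Pow(q, 2))
Function('t')(X) = Add(35, Mul(-7, Pow(X, 2))) (Function('t')(X) = Mul(Add(Rational(-9, 2), Mul(Rational(1, 2), -5)), Add(-5, Pow(X, 2))) = Mul(Add(Rational(-9, 2), Rational(-5, 2)), Add(-5, Pow(X, 2))) = Mul(-7, Add(-5, Pow(X, 2))) = Add(35, Mul(-7, Pow(X, 2))))
Pow(Function('t')(Add(4, C)), 2) = Pow(Add(35, Mul(-7, Pow(Add(4, 6), 2))), 2) = Pow(Add(35, Mul(-7, Pow(10, 2))), 2) = Pow(Add(35, Mul(-7, 100)), 2) = Pow(Add(35, -700), 2) = Pow(-665, 2) = 442225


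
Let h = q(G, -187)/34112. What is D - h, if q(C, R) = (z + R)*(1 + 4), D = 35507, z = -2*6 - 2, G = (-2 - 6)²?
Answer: 1211215789/34112 ≈ 35507.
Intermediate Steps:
G = 64 (G = (-8)² = 64)
z = -14 (z = -12 - 2 = -14)
q(C, R) = -70 + 5*R (q(C, R) = (-14 + R)*(1 + 4) = (-14 + R)*5 = -70 + 5*R)
h = -1005/34112 (h = (-70 + 5*(-187))/34112 = (-70 - 935)*(1/34112) = -1005*1/34112 = -1005/34112 ≈ -0.029462)
D - h = 35507 - 1*(-1005/34112) = 35507 + 1005/34112 = 1211215789/34112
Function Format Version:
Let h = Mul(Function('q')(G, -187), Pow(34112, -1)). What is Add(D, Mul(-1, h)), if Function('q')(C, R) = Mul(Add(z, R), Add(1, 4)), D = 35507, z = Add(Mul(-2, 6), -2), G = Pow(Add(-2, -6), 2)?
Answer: Rational(1211215789, 34112) ≈ 35507.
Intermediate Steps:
G = 64 (G = Pow(-8, 2) = 64)
z = -14 (z = Add(-12, -2) = -14)
Function('q')(C, R) = Add(-70, Mul(5, R)) (Function('q')(C, R) = Mul(Add(-14, R), Add(1, 4)) = Mul(Add(-14, R), 5) = Add(-70, Mul(5, R)))
h = Rational(-1005, 34112) (h = Mul(Add(-70, Mul(5, -187)), Pow(34112, -1)) = Mul(Add(-70, -935), Rational(1, 34112)) = Mul(-1005, Rational(1, 34112)) = Rational(-1005, 34112) ≈ -0.029462)
Add(D, Mul(-1, h)) = Add(35507, Mul(-1, Rational(-1005, 34112))) = Add(35507, Rational(1005, 34112)) = Rational(1211215789, 34112)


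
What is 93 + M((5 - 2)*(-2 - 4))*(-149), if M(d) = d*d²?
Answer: 869061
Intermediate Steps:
M(d) = d³
93 + M((5 - 2)*(-2 - 4))*(-149) = 93 + ((5 - 2)*(-2 - 4))³*(-149) = 93 + (3*(-6))³*(-149) = 93 + (-18)³*(-149) = 93 - 5832*(-149) = 93 + 868968 = 869061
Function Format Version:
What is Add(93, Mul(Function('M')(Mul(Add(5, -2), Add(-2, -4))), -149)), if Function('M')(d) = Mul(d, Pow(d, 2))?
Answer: 869061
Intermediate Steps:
Function('M')(d) = Pow(d, 3)
Add(93, Mul(Function('M')(Mul(Add(5, -2), Add(-2, -4))), -149)) = Add(93, Mul(Pow(Mul(Add(5, -2), Add(-2, -4)), 3), -149)) = Add(93, Mul(Pow(Mul(3, -6), 3), -149)) = Add(93, Mul(Pow(-18, 3), -149)) = Add(93, Mul(-5832, -149)) = Add(93, 868968) = 869061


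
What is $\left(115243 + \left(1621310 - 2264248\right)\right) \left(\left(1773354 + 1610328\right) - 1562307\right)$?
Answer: $-961130480625$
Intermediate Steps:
$\left(115243 + \left(1621310 - 2264248\right)\right) \left(\left(1773354 + 1610328\right) - 1562307\right) = \left(115243 + \left(1621310 - 2264248\right)\right) \left(3383682 - 1562307\right) = \left(115243 - 642938\right) 1821375 = \left(-527695\right) 1821375 = -961130480625$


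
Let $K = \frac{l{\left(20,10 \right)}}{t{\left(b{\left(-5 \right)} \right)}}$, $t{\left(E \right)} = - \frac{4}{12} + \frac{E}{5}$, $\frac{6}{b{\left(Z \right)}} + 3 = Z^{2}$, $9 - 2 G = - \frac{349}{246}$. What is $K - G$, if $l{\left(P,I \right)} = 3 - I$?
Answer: $\frac{225181}{11316} \approx 19.899$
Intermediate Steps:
$G = \frac{2563}{492}$ ($G = \frac{9}{2} - \frac{\left(-349\right) \frac{1}{246}}{2} = \frac{9}{2} - - \frac{349}{492} = \frac{9}{2} + \frac{349}{492} = \frac{2563}{492} \approx 5.2094$)
$b{\left(Z \right)} = \frac{6}{-3 + Z^{2}}$
$t{\left(E \right)} = - \frac{1}{3} + \frac{E}{5}$ ($t{\left(E \right)} = \left(-4\right) \frac{1}{12} + E \frac{1}{5} = - \frac{1}{3} + \frac{E}{5}$)
$K = \frac{1155}{46}$ ($K = \frac{3 - 10}{- \frac{1}{3} + \frac{6 \frac{1}{-3 + \left(-5\right)^{2}}}{5}} = \frac{3 - 10}{- \frac{1}{3} + \frac{6 \frac{1}{-3 + 25}}{5}} = - \frac{7}{- \frac{1}{3} + \frac{6 \cdot \frac{1}{22}}{5}} = - \frac{7}{- \frac{1}{3} + \frac{1}{5} \cdot \frac{3}{11}} = - \frac{7}{- \frac{1}{3} + \frac{3}{55}} = - \frac{7}{- \frac{46}{165}} = \left(-7\right) \left(- \frac{165}{46}\right) = \frac{1155}{46} \approx 25.109$)
$K - G = \frac{1155}{46} - \frac{2563}{492} = \frac{225181}{11316}$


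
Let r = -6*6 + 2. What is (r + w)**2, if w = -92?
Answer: 15876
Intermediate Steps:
r = -34 (r = -36 + 2 = -34)
(r + w)**2 = (-34 - 92)**2 = (-126)**2 = 15876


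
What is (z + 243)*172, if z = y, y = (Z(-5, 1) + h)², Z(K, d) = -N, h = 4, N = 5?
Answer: 41968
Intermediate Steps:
Z(K, d) = -5 (Z(K, d) = -1*5 = -5)
y = 1 (y = (-5 + 4)² = (-1)² = 1)
z = 1
(z + 243)*172 = (1 + 243)*172 = 244*172 = 41968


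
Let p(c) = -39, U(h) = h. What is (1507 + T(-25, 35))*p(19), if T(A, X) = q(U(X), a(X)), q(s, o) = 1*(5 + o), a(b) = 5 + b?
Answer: -60528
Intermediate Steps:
q(s, o) = 5 + o
T(A, X) = 10 + X (T(A, X) = 5 + (5 + X) = 10 + X)
(1507 + T(-25, 35))*p(19) = (1507 + (10 + 35))*(-39) = (1507 + 45)*(-39) = 1552*(-39) = -60528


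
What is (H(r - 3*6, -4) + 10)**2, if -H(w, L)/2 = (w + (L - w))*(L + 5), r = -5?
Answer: 324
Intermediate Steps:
H(w, L) = -2*L*(5 + L) (H(w, L) = -2*(w + (L - w))*(L + 5) = -2*L*(5 + L))
(H(r - 3*6, -4) + 10)**2 = (-2*(-4)*(5 - 4) + 10)**2 = (-2*(-4)*1 + 10)**2 = (8 + 10)**2 = 18**2 = 324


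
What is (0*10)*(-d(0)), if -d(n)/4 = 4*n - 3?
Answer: 0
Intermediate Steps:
d(n) = 12 - 16*n (d(n) = -4*(4*n - 3) = -4*(-3 + 4*n) = 12 - 16*n)
(0*10)*(-d(0)) = (0*10)*(-(12 - 16*0)) = 0*(-(12 + 0)) = 0*(-1*12) = 0*(-12) = 0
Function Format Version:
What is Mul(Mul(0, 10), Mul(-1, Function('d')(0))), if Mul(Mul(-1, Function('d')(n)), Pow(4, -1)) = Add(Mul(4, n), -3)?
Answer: 0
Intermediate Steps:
Function('d')(n) = Add(12, Mul(-16, n)) (Function('d')(n) = Mul(-4, Add(Mul(4, n), -3)) = Mul(-4, Add(-3, Mul(4, n))) = Add(12, Mul(-16, n)))
Mul(Mul(0, 10), Mul(-1, Function('d')(0))) = Mul(Mul(0, 10), Mul(-1, Add(12, Mul(-16, 0)))) = Mul(0, Mul(-1, Add(12, 0))) = Mul(0, Mul(-1, 12)) = Mul(0, -12) = 0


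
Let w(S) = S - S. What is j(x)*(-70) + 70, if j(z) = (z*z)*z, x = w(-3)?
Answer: 70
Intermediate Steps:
w(S) = 0
x = 0
j(z) = z³ (j(z) = z²*z = z³)
j(x)*(-70) + 70 = 0³*(-70) + 70 = 0*(-70) + 70 = 0 + 70 = 70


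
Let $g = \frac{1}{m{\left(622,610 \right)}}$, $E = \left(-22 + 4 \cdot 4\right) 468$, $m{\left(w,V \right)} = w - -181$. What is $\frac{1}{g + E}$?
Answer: $- \frac{803}{2254823} \approx -0.00035613$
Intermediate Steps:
$m{\left(w,V \right)} = 181 + w$ ($m{\left(w,V \right)} = w + 181 = 181 + w$)
$E = -2808$ ($E = \left(-22 + 16\right) 468 = \left(-6\right) 468 = -2808$)
$g = \frac{1}{803}$ ($g = \frac{1}{181 + 622} = \frac{1}{803} \approx 0.0012453$)
$\frac{1}{g + E} = \frac{1}{\frac{1}{803} - 2808} = \frac{1}{- \frac{2254823}{803}} = - \frac{803}{2254823}$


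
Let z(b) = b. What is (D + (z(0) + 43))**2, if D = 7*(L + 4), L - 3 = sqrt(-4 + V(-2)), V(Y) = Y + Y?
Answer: 8072 + 2576*I*sqrt(2) ≈ 8072.0 + 3643.0*I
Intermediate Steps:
V(Y) = 2*Y
L = 3 + 2*I*sqrt(2) (L = 3 + sqrt(-4 + 2*(-2)) = 3 + sqrt(-4 - 4) = 3 + sqrt(-8) = 3 + 2*I*sqrt(2) ≈ 3.0 + 2.8284*I)
D = 49 + 14*I*sqrt(2) (D = 7*((3 + 2*I*sqrt(2)) + 4) = 7*(7 + 2*I*sqrt(2)) = 49 + 14*I*sqrt(2) ≈ 49.0 + 19.799*I)
(D + (z(0) + 43))**2 = ((49 + 14*I*sqrt(2)) + (0 + 43))**2 = ((49 + 14*I*sqrt(2)) + 43)**2 = (92 + 14*I*sqrt(2))**2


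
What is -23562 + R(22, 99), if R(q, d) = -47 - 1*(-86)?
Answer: -23523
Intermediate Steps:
R(q, d) = 39 (R(q, d) = -47 + 86 = 39)
-23562 + R(22, 99) = -23562 + 39 = -23523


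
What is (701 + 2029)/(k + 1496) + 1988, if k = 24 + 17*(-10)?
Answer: 89551/45 ≈ 1990.0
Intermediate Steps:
k = -146 (k = 24 - 170 = -146)
(701 + 2029)/(k + 1496) + 1988 = (701 + 2029)/(-146 + 1496) + 1988 = 2730/1350 + 1988 = 2730*(1/1350) + 1988 = 91/45 + 1988 = 89551/45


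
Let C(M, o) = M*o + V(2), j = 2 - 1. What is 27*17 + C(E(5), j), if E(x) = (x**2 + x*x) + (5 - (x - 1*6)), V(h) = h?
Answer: 517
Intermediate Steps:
E(x) = 11 - x + 2*x**2 (E(x) = (x**2 + x**2) + (5 - (x - 6)) = 2*x**2 + (5 - (-6 + x)) = 2*x**2 + (5 + (6 - x)) = 2*x**2 + (11 - x) = 11 - x + 2*x**2)
j = 1
C(M, o) = 2 + M*o (C(M, o) = M*o + 2 = 2 + M*o)
27*17 + C(E(5), j) = 27*17 + (2 + (11 - 1*5 + 2*5**2)*1) = 459 + (2 + (11 - 5 + 2*25)*1) = 459 + (2 + (11 - 5 + 50)*1) = 459 + (2 + 56*1) = 459 + (2 + 56) = 459 + 58 = 517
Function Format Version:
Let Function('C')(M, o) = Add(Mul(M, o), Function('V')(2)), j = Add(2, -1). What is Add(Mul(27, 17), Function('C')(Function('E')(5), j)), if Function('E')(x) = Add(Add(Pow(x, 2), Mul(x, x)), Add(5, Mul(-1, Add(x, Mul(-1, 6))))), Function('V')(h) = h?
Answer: 517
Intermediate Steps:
Function('E')(x) = Add(11, Mul(-1, x), Mul(2, Pow(x, 2))) (Function('E')(x) = Add(Add(Pow(x, 2), Pow(x, 2)), Add(5, Mul(-1, Add(x, -6)))) = Add(Mul(2, Pow(x, 2)), Add(5, Mul(-1, Add(-6, x)))) = Add(Mul(2, Pow(x, 2)), Add(5, Add(6, Mul(-1, x)))) = Add(Mul(2, Pow(x, 2)), Add(11, Mul(-1, x))) = Add(11, Mul(-1, x), Mul(2, Pow(x, 2))))
j = 1
Function('C')(M, o) = Add(2, Mul(M, o)) (Function('C')(M, o) = Add(Mul(M, o), 2) = Add(2, Mul(M, o)))
Add(Mul(27, 17), Function('C')(Function('E')(5), j)) = Add(Mul(27, 17), Add(2, Mul(Add(11, Mul(-1, 5), Mul(2, Pow(5, 2))), 1))) = Add(459, Add(2, Mul(Add(11, -5, Mul(2, 25)), 1))) = Add(459, Add(2, Mul(Add(11, -5, 50), 1))) = Add(459, Add(2, Mul(56, 1))) = Add(459, Add(2, 56)) = Add(459, 58) = 517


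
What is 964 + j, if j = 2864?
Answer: 3828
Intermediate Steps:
964 + j = 964 + 2864 = 3828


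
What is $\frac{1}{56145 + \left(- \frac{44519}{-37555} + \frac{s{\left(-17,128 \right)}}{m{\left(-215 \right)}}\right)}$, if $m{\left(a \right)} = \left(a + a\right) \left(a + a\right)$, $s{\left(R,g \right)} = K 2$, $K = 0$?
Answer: $\frac{37555}{2108569994} \approx 1.7811 \cdot 10^{-5}$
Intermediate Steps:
$s{\left(R,g \right)} = 0$ ($s{\left(R,g \right)} = 0 \cdot 2 = 0$)
$m{\left(a \right)} = 4 a^{2}$ ($m{\left(a \right)} = 2 a 2 a = 4 a^{2}$)
$\frac{1}{56145 + \left(- \frac{44519}{-37555} + \frac{s{\left(-17,128 \right)}}{m{\left(-215 \right)}}\right)} = \frac{1}{56145 + \left(- \frac{44519}{-37555} + \frac{0}{4 \left(-215\right)^{2}}\right)} = \frac{1}{56145 + \left(\left(-44519\right) \left(- \frac{1}{37555}\right) + \frac{0}{4 \cdot 46225}\right)} = \frac{1}{56145 + \left(\frac{44519}{37555} + \frac{0}{184900}\right)} = \frac{1}{56145 + \left(\frac{44519}{37555} + 0 \cdot \frac{1}{184900}\right)} = \frac{1}{56145 + \left(\frac{44519}{37555} + 0\right)} = \frac{1}{56145 + \frac{44519}{37555}} = \frac{1}{\frac{2108569994}{37555}} = \frac{37555}{2108569994}$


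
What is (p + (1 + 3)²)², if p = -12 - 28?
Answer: 576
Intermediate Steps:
p = -40
(p + (1 + 3)²)² = (-40 + (1 + 3)²)² = (-40 + 4²)² = (-40 + 16)² = (-24)² = 576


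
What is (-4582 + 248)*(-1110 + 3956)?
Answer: -12334564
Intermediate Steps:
(-4582 + 248)*(-1110 + 3956) = -4334*2846 = -12334564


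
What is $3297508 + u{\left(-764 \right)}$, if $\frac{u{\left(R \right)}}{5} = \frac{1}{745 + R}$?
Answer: $\frac{62652647}{19} \approx 3.2975 \cdot 10^{6}$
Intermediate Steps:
$u{\left(R \right)} = \frac{5}{745 + R}$
$3297508 + u{\left(-764 \right)} = 3297508 + \frac{5}{745 - 764} = 3297508 + \frac{5}{-19} = 3297508 + 5 \left(- \frac{1}{19}\right) = 3297508 - \frac{5}{19} = \frac{62652647}{19}$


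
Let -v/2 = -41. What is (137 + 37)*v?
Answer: 14268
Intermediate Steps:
v = 82 (v = -2*(-41) = 82)
(137 + 37)*v = (137 + 37)*82 = 174*82 = 14268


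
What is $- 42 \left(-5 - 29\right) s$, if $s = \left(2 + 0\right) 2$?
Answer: $5712$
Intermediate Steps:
$s = 4$ ($s = 2 \cdot 2 = 4$)
$- 42 \left(-5 - 29\right) s = - 42 \left(-5 - 29\right) 4 = \left(-42\right) \left(-34\right) 4 = 1428 \cdot 4 = 5712$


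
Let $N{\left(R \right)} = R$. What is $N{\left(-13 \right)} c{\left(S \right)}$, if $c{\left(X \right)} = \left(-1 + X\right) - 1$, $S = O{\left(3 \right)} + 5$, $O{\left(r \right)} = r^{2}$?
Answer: $-156$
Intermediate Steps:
$S = 14$ ($S = 3^{2} + 5 = 9 + 5 = 14$)
$c{\left(X \right)} = -2 + X$
$N{\left(-13 \right)} c{\left(S \right)} = - 13 \left(-2 + 14\right) = \left(-13\right) 12 = -156$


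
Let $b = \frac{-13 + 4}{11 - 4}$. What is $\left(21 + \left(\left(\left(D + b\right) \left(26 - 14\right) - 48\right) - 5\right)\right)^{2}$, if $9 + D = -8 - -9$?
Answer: $\frac{1008016}{49} \approx 20572.0$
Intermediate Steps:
$b = - \frac{9}{7} \approx -1.2857$
$D = -8$ ($D = -9 - -1 = -9 + \left(-8 + 9\right) = -9 + 1 = -8$)
$\left(21 + \left(\left(\left(D + b\right) \left(26 - 14\right) - 48\right) - 5\right)\right)^{2} = \left(21 + \left(\left(\left(-8 - \frac{9}{7}\right) \left(26 - 14\right) - 48\right) - 5\right)\right)^{2} = \left(21 - \frac{1151}{7}\right)^{2} = \left(- \frac{1004}{7}\right)^{2} = \frac{1008016}{49}$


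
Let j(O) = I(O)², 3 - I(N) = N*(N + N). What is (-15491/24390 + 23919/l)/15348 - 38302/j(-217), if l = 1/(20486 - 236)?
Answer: 20954683202640755279837/663995053800135000 ≈ 31559.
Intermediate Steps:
I(N) = 3 - 2*N² (I(N) = 3 - N*(N + N) = 3 - N*2*N = 3 - 2*N²)
j(O) = (3 - 2*O²)²
l = 1/20250 ≈ 4.9383e-5
(-15491/24390 + 23919/l)/15348 - 38302/j(-217) = (-15491/24390 + 23919/(1/20250))/15348 - 38302/(-3 + 2*(-217)²)² = (-15491*1/24390 + 23919*20250)*(1/15348) - 38302/(-3 + 2*47089)² = (-15491/24390 + 484359750)*(1/15348) - 38302/(-3 + 94178)² = (11813534287009/24390)*(1/15348) - 38302/(94175²) = 11813534287009/374337720 - 38302/8868930625 = 20954683202640755279837/663995053800135000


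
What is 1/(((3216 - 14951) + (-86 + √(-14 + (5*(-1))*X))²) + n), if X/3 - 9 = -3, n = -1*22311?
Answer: I/(2*(-13377*I + 172*√26)) ≈ -3.7218e-5 + 2.4401e-6*I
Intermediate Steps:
n = -22311
X = 18 (X = 27 + 3*(-3) = 27 - 9 = 18)
1/(((3216 - 14951) + (-86 + √(-14 + (5*(-1))*X))²) + n) = 1/(((3216 - 14951) + (-86 + √(-14 + (5*(-1))*18))²) - 22311) = 1/((-11735 + (-86 + √(-14 - 5*18))²) - 22311) = 1/((-11735 + (-86 + √(-14 - 90))²) - 22311) = 1/((-11735 + (-86 + √(-104))²) - 22311) = 1/((-11735 + (-86 + 2*I*√26)²) - 22311) = 1/(-34046 + (-86 + 2*I*√26)²)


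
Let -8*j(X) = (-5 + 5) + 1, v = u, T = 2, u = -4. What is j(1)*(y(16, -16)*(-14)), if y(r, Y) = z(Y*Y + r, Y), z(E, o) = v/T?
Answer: -7/2 ≈ -3.5000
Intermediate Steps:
v = -4
z(E, o) = -2 (z(E, o) = -4/2 = -4*½ = -2)
y(r, Y) = -2
j(X) = -⅛ (j(X) = -((-5 + 5) + 1)/8 = -(0 + 1)/8 = -⅛*1 = -⅛)
j(1)*(y(16, -16)*(-14)) = -(-1)*(-14)/4 = -⅛*28 = -7/2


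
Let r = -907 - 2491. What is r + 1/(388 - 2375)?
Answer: -6751827/1987 ≈ -3398.0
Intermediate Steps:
r = -3398
r + 1/(388 - 2375) = -3398 + 1/(388 - 2375) = -3398 + 1/(-1987) = -3398 - 1/1987 = -6751827/1987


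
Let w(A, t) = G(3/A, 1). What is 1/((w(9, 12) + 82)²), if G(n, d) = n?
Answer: 9/61009 ≈ 0.00014752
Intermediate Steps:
w(A, t) = 3/A
1/((w(9, 12) + 82)²) = 1/((3/9 + 82)²) = 1/((3*(⅑) + 82)²) = 1/((⅓ + 82)²) = 1/((247/3)²) = 1/(61009/9) = 9/61009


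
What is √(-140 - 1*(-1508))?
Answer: 6*√38 ≈ 36.987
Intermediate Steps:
√(-140 - 1*(-1508)) = √(-140 + 1508) = √1368 = 6*√38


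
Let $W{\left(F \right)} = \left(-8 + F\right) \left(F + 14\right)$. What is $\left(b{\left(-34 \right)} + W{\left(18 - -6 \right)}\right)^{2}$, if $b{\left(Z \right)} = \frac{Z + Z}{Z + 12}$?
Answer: $\frac{45185284}{121} \approx 3.7343 \cdot 10^{5}$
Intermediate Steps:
$W{\left(F \right)} = \left(-8 + F\right) \left(14 + F\right)$
$b{\left(Z \right)} = \frac{2 Z}{12 + Z}$
$\left(b{\left(-34 \right)} + W{\left(18 - -6 \right)}\right)^{2} = \left(2 \left(-34\right) \frac{1}{12 - 34} + \left(-112 + \left(18 - -6\right)^{2} + 6 \left(18 - -6\right)\right)\right)^{2} = \left(2 \left(-34\right) \frac{1}{-22} + \left(-112 + \left(18 + 6\right)^{2} + 6 \left(18 + 6\right)\right)\right)^{2} = \left(2 \left(-34\right) \left(- \frac{1}{22}\right) + \left(-112 + 24^{2} + 6 \cdot 24\right)\right)^{2} = \left(\frac{34}{11} + \left(-112 + 576 + 144\right)\right)^{2} = \left(\frac{34}{11} + 608\right)^{2} = \left(\frac{6722}{11}\right)^{2} = \frac{45185284}{121}$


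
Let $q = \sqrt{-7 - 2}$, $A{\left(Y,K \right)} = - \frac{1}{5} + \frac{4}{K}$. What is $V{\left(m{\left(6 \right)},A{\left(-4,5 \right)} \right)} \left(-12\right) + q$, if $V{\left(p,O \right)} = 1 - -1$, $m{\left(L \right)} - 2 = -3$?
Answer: $-24 + 3 i \approx -24.0 + 3.0 i$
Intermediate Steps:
$m{\left(L \right)} = -1$ ($m{\left(L \right)} = 2 - 3 = -1$)
$A{\left(Y,K \right)} = - \frac{1}{5} + \frac{4}{K}$ ($A{\left(Y,K \right)} = \left(-1\right) \frac{1}{5} + \frac{4}{K} = - \frac{1}{5} + \frac{4}{K}$)
$V{\left(p,O \right)} = 2$ ($V{\left(p,O \right)} = 1 + 1 = 2$)
$q = 3 i$ ($q = \sqrt{-9} = 3 i \approx 3.0 i$)
$V{\left(m{\left(6 \right)},A{\left(-4,5 \right)} \right)} \left(-12\right) + q = 2 \left(-12\right) + 3 i = -24 + 3 i$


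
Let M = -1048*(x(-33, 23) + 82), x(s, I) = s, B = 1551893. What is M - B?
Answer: -1603245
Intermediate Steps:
M = -51352 (M = -1048*(-33 + 82) = -1048*49 = -51352)
M - B = -51352 - 1*1551893 = -51352 - 1551893 = -1603245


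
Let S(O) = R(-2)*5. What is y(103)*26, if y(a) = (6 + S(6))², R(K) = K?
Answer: 416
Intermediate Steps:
S(O) = -10 (S(O) = -2*5 = -10)
y(a) = 16 (y(a) = (6 - 10)² = (-4)² = 16)
y(103)*26 = 16*26 = 416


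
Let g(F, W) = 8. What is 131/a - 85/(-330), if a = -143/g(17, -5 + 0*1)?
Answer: -6067/858 ≈ -7.0711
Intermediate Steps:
a = -143/8 ≈ -17.875
131/a - 85/(-330) = 131/(-143/8) - 85/(-330) = 131*(-8/143) - 85*(-1/330) = -1048/143 + 17/66 = -6067/858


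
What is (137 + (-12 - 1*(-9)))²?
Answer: 17956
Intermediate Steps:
(137 + (-12 - 1*(-9)))² = (137 + (-12 + 9))² = (137 - 3)² = 134² = 17956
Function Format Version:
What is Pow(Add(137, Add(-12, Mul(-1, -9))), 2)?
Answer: 17956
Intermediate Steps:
Pow(Add(137, Add(-12, Mul(-1, -9))), 2) = Pow(Add(137, Add(-12, 9)), 2) = Pow(Add(137, -3), 2) = Pow(134, 2) = 17956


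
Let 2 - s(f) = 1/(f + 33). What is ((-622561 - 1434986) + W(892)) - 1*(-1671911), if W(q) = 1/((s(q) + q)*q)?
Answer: -284459963670163/737638508 ≈ -3.8564e+5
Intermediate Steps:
s(f) = 2 - 1/(33 + f) (s(f) = 2 - 1/(f + 33) = 2 - 1/(33 + f))
W(q) = 1/(q*(q + (65 + 2*q)/(33 + q))) (W(q) = 1/(((65 + 2*q)/(33 + q) + q)*q) = 1/((q + (65 + 2*q)/(33 + q))*q) = 1/(q*(q + (65 + 2*q)/(33 + q))))
((-622561 - 1434986) + W(892)) - 1*(-1671911) = ((-622561 - 1434986) + (33 + 892)/(892*(65 + 892² + 35*892))) - 1*(-1671911) = (-2057547 + (1/892)*925/(65 + 795664 + 31220)) + 1671911 = (-2057547 + (1/892)*925/826949) + 1671911 = (-2057547 + (1/892)*(1/826949)*925) + 1671911 = (-2057547 + 925/737638508) + 1671911 = -1517725899218951/737638508 + 1671911 = -284459963670163/737638508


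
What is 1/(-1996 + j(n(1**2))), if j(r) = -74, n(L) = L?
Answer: -1/2070 ≈ -0.00048309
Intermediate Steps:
1/(-1996 + j(n(1**2))) = 1/(-1996 - 74) = 1/(-2070) = -1/2070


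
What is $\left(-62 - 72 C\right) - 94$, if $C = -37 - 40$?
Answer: $5388$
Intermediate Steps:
$C = -77$ ($C = -37 - 40 = -77$)
$\left(-62 - 72 C\right) - 94 = \left(-62 - -5544\right) - 94 = \left(-62 + 5544\right) - 94 = 5482 - 94 = 5388$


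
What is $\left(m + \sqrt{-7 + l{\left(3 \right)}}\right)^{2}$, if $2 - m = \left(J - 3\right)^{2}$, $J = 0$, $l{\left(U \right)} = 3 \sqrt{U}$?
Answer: $\left(-7 + i \sqrt{7 - 3 \sqrt{3}}\right)^{2} \approx 47.196 - 18.803 i$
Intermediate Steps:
$m = -7$ ($m = 2 - \left(0 - 3\right)^{2} = 2 - \left(-3\right)^{2} = 2 - 9 = -7$)
$\left(m + \sqrt{-7 + l{\left(3 \right)}}\right)^{2} = \left(-7 + \sqrt{-7 + 3 \sqrt{3}}\right)^{2}$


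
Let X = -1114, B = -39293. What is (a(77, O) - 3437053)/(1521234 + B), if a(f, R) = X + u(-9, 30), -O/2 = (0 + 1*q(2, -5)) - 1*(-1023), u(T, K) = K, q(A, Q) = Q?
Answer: -3438137/1481941 ≈ -2.3200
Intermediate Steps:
O = -2036 (O = -2*((0 + 1*(-5)) - 1*(-1023)) = -2*((0 - 5) + 1023) = -2*(-5 + 1023) = -2*1018 = -2036)
a(f, R) = -1084 (a(f, R) = -1114 + 30 = -1084)
(a(77, O) - 3437053)/(1521234 + B) = (-1084 - 3437053)/(1521234 - 39293) = -3438137/1481941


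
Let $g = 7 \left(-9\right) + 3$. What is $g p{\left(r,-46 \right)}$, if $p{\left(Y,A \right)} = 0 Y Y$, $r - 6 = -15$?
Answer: $0$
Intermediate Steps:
$r = -9$ ($r = 6 - 15 = -9$)
$p{\left(Y,A \right)} = 0$ ($p{\left(Y,A \right)} = 0 Y = 0$)
$g = -60$ ($g = -63 + 3 = -60$)
$g p{\left(r,-46 \right)} = \left(-60\right) 0 = 0$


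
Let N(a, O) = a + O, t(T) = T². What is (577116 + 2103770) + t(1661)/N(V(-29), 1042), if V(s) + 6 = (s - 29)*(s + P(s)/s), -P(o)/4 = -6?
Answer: 7418089597/2766 ≈ 2.6819e+6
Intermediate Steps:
P(o) = 24 (P(o) = -4*(-6) = 24)
V(s) = -6 + (-29 + s)*(s + 24/s) (V(s) = -6 + (s - 29)*(s + 24/s) = -6 + (-29 + s)*(s + 24/s))
N(a, O) = O + a
(577116 + 2103770) + t(1661)/N(V(-29), 1042) = (577116 + 2103770) + 1661²/(1042 + (18 + (-29)² - 696/(-29) - 29*(-29))) = 2680886 + 2758921/(1042 + (18 + 841 - 696*(-1/29) + 841)) = 2680886 + 2758921/(1042 + (18 + 841 + 24 + 841)) = 2680886 + 2758921/(1042 + 1724) = 2680886 + 2758921/2766 = 7418089597/2766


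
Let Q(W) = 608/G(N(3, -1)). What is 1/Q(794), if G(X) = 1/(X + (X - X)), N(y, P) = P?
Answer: -1/608 ≈ -0.0016447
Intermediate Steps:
G(X) = 1/X (G(X) = 1/(X + 0) = 1/X)
Q(W) = -608 (Q(W) = 608/(1/(-1)) = 608/(-1) = 608*(-1) = -608)
1/Q(794) = 1/(-608) = -1/608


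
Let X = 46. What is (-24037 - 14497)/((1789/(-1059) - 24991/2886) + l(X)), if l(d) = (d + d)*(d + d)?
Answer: -39256820772/8612224871 ≈ -4.5583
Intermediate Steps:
l(d) = 4*d² (l(d) = (2*d)*(2*d) = 4*d²)
(-24037 - 14497)/((1789/(-1059) - 24991/2886) + l(X)) = (-24037 - 14497)/((1789/(-1059) - 24991/2886) + 4*46²) = -38534/((1789*(-1/1059) - 24991*1/2886) + 4*2116) = -38534/((-1789/1059 - 24991/2886) + 8464) = -38534/(-10542841/1018758 + 8464) = -38534/8612224871/1018758 = -38534*1018758/8612224871 = -39256820772/8612224871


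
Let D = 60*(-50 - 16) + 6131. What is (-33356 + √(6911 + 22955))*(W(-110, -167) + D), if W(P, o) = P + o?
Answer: -63176264 + 1894*√29866 ≈ -6.2849e+7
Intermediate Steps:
D = 2171 (D = 60*(-66) + 6131 = -3960 + 6131 = 2171)
(-33356 + √(6911 + 22955))*(W(-110, -167) + D) = (-33356 + √(6911 + 22955))*((-110 - 167) + 2171) = (-33356 + √29866)*(-277 + 2171) = (-33356 + √29866)*1894 = -63176264 + 1894*√29866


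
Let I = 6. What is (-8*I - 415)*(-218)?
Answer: 100934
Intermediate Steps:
(-8*I - 415)*(-218) = (-8*6 - 415)*(-218) = (-48 - 415)*(-218) = -463*(-218) = 100934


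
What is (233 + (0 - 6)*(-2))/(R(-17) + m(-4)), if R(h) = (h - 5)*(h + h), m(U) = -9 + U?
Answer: 1/3 ≈ 0.33333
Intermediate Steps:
R(h) = 2*h*(-5 + h) (R(h) = (-5 + h)*(2*h) = 2*h*(-5 + h))
(233 + (0 - 6)*(-2))/(R(-17) + m(-4)) = (233 + (0 - 6)*(-2))/(2*(-17)*(-5 - 17) + (-9 - 4)) = (233 - 6*(-2))/(2*(-17)*(-22) - 13) = (233 + 12)/(748 - 13) = 245/735 = 245*(1/735) = 1/3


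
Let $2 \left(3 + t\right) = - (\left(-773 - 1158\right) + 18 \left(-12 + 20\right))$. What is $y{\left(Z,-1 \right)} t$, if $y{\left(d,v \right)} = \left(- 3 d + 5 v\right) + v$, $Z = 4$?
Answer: $-16029$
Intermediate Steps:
$y{\left(d,v \right)} = - 3 d + 6 v$
$t = \frac{1781}{2}$ ($t = -3 + \frac{\left(-1\right) \left(\left(-773 - 1158\right) + 18 \left(-12 + 20\right)\right)}{2} = -3 + \frac{\left(-1\right) \left(-1931 + 18 \cdot 8\right)}{2} = -3 + \frac{\left(-1\right) \left(-1931 + 144\right)}{2} = -3 + \frac{\left(-1\right) \left(-1787\right)}{2} = -3 + \frac{1}{2} \cdot 1787 = -3 + \frac{1787}{2} = \frac{1781}{2} \approx 890.5$)
$y{\left(Z,-1 \right)} t = \left(\left(-3\right) 4 + 6 \left(-1\right)\right) \frac{1781}{2} = \left(-12 - 6\right) \frac{1781}{2} = \left(-18\right) \frac{1781}{2} = -16029$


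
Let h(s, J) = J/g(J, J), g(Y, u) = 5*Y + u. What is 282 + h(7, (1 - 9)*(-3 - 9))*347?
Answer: 2039/6 ≈ 339.83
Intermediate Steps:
g(Y, u) = u + 5*Y
h(s, J) = ⅙ (h(s, J) = J/(J + 5*J) = J/((6*J)) = J*(1/(6*J)) = ⅙)
282 + h(7, (1 - 9)*(-3 - 9))*347 = 282 + (⅙)*347 = 282 + 347/6 = 2039/6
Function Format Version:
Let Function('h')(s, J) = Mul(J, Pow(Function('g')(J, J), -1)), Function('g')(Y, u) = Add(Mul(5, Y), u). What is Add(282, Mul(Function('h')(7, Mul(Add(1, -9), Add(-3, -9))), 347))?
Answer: Rational(2039, 6) ≈ 339.83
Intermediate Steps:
Function('g')(Y, u) = Add(u, Mul(5, Y))
Function('h')(s, J) = Rational(1, 6) (Function('h')(s, J) = Mul(J, Pow(Add(J, Mul(5, J)), -1)) = Mul(J, Pow(Mul(6, J), -1)) = Mul(J, Mul(Rational(1, 6), Pow(J, -1))) = Rational(1, 6))
Add(282, Mul(Function('h')(7, Mul(Add(1, -9), Add(-3, -9))), 347)) = Add(282, Mul(Rational(1, 6), 347)) = Add(282, Rational(347, 6)) = Rational(2039, 6)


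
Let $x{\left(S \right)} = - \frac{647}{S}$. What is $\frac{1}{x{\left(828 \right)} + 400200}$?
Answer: $\frac{828}{331364953} \approx 2.4988 \cdot 10^{-6}$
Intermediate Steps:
$\frac{1}{x{\left(828 \right)} + 400200} = \frac{1}{- \frac{647}{828} + 400200} = \frac{1}{\frac{331364953}{828}} = \frac{828}{331364953}$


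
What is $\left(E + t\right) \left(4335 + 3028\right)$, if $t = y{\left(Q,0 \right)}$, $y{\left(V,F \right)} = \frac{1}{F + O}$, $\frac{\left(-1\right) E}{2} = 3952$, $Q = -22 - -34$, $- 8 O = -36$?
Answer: $- \frac{523759642}{9} \approx -5.8196 \cdot 10^{7}$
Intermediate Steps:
$O = \frac{9}{2}$ ($O = \left(- \frac{1}{8}\right) \left(-36\right) = \frac{9}{2} \approx 4.5$)
$Q = 12$ ($Q = -22 + 34 = 12$)
$E = -7904$ ($E = \left(-2\right) 3952 = -7904$)
$y{\left(V,F \right)} = \frac{1}{\frac{9}{2} + F}$ ($y{\left(V,F \right)} = \frac{1}{F + \frac{9}{2}} = \frac{1}{\frac{9}{2} + F}$)
$t = \frac{2}{9}$ ($t = \frac{2}{9 + 2 \cdot 0} = \frac{2}{9 + 0} = \frac{2}{9} \approx 0.22222$)
$\left(E + t\right) \left(4335 + 3028\right) = \left(-7904 + \frac{2}{9}\right) \left(4335 + 3028\right) = \left(- \frac{71134}{9}\right) 7363 = - \frac{523759642}{9}$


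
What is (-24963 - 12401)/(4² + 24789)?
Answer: -37364/24805 ≈ -1.5063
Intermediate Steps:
(-24963 - 12401)/(4² + 24789) = -37364/(16 + 24789) = -37364/24805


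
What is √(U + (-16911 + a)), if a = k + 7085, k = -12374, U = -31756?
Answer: 2*I*√13489 ≈ 232.28*I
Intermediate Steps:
a = -5289 (a = -12374 + 7085 = -5289)
√(U + (-16911 + a)) = √(-31756 + (-16911 - 5289)) = √(-31756 - 22200) = √(-53956) = 2*I*√13489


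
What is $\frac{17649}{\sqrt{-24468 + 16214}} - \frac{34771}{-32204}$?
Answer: $\frac{34771}{32204} - \frac{17649 i \sqrt{8254}}{8254} \approx 1.0797 - 194.26 i$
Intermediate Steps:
$\frac{17649}{\sqrt{-24468 + 16214}} - \frac{34771}{-32204} = \frac{17649}{\sqrt{-8254}} - - \frac{34771}{32204} = \frac{17649}{i \sqrt{8254}} + \frac{34771}{32204} = 17649 \left(- \frac{i \sqrt{8254}}{8254}\right) + \frac{34771}{32204} = - \frac{17649 i \sqrt{8254}}{8254} + \frac{34771}{32204} = \frac{34771}{32204} - \frac{17649 i \sqrt{8254}}{8254}$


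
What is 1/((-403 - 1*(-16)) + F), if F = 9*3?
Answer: -1/360 ≈ -0.0027778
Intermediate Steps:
F = 27
1/((-403 - 1*(-16)) + F) = 1/((-403 - 1*(-16)) + 27) = 1/((-403 + 16) + 27) = 1/(-387 + 27) = 1/(-360) = -1/360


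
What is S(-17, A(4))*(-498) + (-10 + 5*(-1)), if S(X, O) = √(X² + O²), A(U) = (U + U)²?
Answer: -15 - 498*√4385 ≈ -32992.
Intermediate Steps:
A(U) = 4*U² (A(U) = (2*U)² = 4*U²)
S(X, O) = √(O² + X²)
S(-17, A(4))*(-498) + (-10 + 5*(-1)) = √((4*4²)² + (-17)²)*(-498) + (-10 + 5*(-1)) = √((4*16)² + 289)*(-498) + (-10 - 5) = √(64² + 289)*(-498) - 15 = √(4096 + 289)*(-498) - 15 = √4385*(-498) - 15 = -498*√4385 - 15 = -15 - 498*√4385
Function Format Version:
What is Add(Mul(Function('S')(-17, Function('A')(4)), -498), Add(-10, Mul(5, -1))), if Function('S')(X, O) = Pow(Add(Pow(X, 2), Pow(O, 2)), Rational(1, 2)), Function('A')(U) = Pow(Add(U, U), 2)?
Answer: Add(-15, Mul(-498, Pow(4385, Rational(1, 2)))) ≈ -32992.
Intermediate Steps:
Function('A')(U) = Mul(4, Pow(U, 2)) (Function('A')(U) = Pow(Mul(2, U), 2) = Mul(4, Pow(U, 2)))
Function('S')(X, O) = Pow(Add(Pow(O, 2), Pow(X, 2)), Rational(1, 2))
Add(Mul(Function('S')(-17, Function('A')(4)), -498), Add(-10, Mul(5, -1))) = Add(Mul(Pow(Add(Pow(Mul(4, Pow(4, 2)), 2), Pow(-17, 2)), Rational(1, 2)), -498), Add(-10, Mul(5, -1))) = Add(Mul(Pow(Add(Pow(Mul(4, 16), 2), 289), Rational(1, 2)), -498), Add(-10, -5)) = Add(Mul(Pow(Add(Pow(64, 2), 289), Rational(1, 2)), -498), -15) = Add(Mul(Pow(Add(4096, 289), Rational(1, 2)), -498), -15) = Add(Mul(Pow(4385, Rational(1, 2)), -498), -15) = Add(Mul(-498, Pow(4385, Rational(1, 2))), -15) = Add(-15, Mul(-498, Pow(4385, Rational(1, 2))))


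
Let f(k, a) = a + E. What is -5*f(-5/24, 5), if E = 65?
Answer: -350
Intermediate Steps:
f(k, a) = 65 + a (f(k, a) = a + 65 = 65 + a)
-5*f(-5/24, 5) = -5*(65 + 5) = -5*70 = -350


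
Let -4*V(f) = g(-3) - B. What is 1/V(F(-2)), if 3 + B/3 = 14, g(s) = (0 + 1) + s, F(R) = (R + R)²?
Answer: 4/35 ≈ 0.11429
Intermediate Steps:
F(R) = 4*R² (F(R) = (2*R)² = 4*R²)
g(s) = 1 + s
B = 33 (B = -9 + 3*14 = -9 + 42 = 33)
V(f) = 35/4 (V(f) = -((1 - 3) - 1*33)/4 = -(-2 - 33)/4 = -¼*(-35) = 35/4)
1/V(F(-2)) = 1/(35/4) = 4/35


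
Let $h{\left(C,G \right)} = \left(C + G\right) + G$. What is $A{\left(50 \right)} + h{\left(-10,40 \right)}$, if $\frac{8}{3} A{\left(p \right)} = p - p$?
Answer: $70$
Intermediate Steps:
$A{\left(p \right)} = 0$ ($A{\left(p \right)} = \frac{3 \left(p - p\right)}{8} = \frac{3}{8} \cdot 0 = 0$)
$h{\left(C,G \right)} = C + 2 G$
$A{\left(50 \right)} + h{\left(-10,40 \right)} = 0 + \left(-10 + 2 \cdot 40\right) = 0 + \left(-10 + 80\right) = 0 + 70 = 70$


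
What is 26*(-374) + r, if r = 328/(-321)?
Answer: -3121732/321 ≈ -9725.0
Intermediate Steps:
r = -328/321 (r = 328*(-1/321) = -328/321 ≈ -1.0218)
26*(-374) + r = 26*(-374) - 328/321 = -9724 - 328/321 = -3121732/321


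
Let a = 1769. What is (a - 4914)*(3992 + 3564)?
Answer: -23763620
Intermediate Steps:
(a - 4914)*(3992 + 3564) = (1769 - 4914)*(3992 + 3564) = -3145*7556 = -23763620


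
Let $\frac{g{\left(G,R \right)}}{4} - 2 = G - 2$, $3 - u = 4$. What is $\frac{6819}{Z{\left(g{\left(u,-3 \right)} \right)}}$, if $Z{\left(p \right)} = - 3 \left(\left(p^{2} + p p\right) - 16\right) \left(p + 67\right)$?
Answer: $- \frac{2273}{1008} \approx -2.255$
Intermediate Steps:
$u = -1$ ($u = 3 - 4 = -1$)
$g{\left(G,R \right)} = 4 G$ ($g{\left(G,R \right)} = 8 + 4 \left(G - 2\right) = 8 + 4 \left(-2 + G\right) = 8 + \left(-8 + 4 G\right) = 4 G$)
$Z{\left(p \right)} = \left(48 - 6 p^{2}\right) \left(67 + p\right)$ ($Z{\left(p \right)} = - 3 \left(\left(p^{2} + p^{2}\right) - 16\right) \left(67 + p\right) = - 3 \left(2 p^{2} - 16\right) \left(67 + p\right) = - 3 \left(-16 + 2 p^{2}\right) \left(67 + p\right) = \left(48 - 6 p^{2}\right) \left(67 + p\right)$)
$\frac{6819}{Z{\left(g{\left(u,-3 \right)} \right)}} = \frac{6819}{3216 - 402 \left(4 \left(-1\right)\right)^{2} - 6 \left(4 \left(-1\right)\right)^{3} + 48 \cdot 4 \left(-1\right)} = \frac{6819}{3216 - 402 \left(-4\right)^{2} - 6 \left(-4\right)^{3} + 48 \left(-4\right)} = \frac{6819}{3216 - 6432 - -384 - 192} = \frac{6819}{3216 - 6432 + 384 - 192} = \frac{6819}{-3024} = 6819 \left(- \frac{1}{3024}\right) = - \frac{2273}{1008}$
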